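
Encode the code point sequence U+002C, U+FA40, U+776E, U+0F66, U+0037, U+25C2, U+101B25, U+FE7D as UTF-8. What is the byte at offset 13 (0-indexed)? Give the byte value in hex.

0x82

U+002C → 1-byte form 2C at offsets 0–0.
U+FA40 → 3-byte form EF A9 80 at offsets 1–3.
U+776E → 3-byte form E7 9D AE at offsets 4–6.
U+0F66 → 3-byte form E0 BD A6 at offsets 7–9.
U+0037 → 1-byte form 37 at offsets 10–10.
U+25C2 → 3-byte form E2 97 82 at offsets 11–13.
Offset 13 falls in char 6's range; it's byte 3 of E2 97 82 = 0x82.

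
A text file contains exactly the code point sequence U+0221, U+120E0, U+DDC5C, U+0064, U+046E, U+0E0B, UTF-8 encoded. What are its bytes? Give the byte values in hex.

U+0221: 2-byte form → C8 A1.
U+120E0: 4-byte form → F0 92 83 A0.
U+DDC5C: 4-byte form → F3 9D B1 9C.
U+0064: 1-byte form → 64.
U+046E: 2-byte form → D1 AE.
U+0E0B: 3-byte form → E0 B8 8B.
Concatenated (16 bytes): C8 A1 F0 92 83 A0 F3 9D B1 9C 64 D1 AE E0 B8 8B.

C8 A1 F0 92 83 A0 F3 9D B1 9C 64 D1 AE E0 B8 8B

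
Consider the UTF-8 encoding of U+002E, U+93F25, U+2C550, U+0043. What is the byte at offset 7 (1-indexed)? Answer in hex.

0xAC

1-indexed offset 7 is 0-indexed offset 6.
U+002E → 1-byte form 2E at offsets 0–0.
U+93F25 → 4-byte form F2 93 BC A5 at offsets 1–4.
U+2C550 → 4-byte form F0 AC 95 90 at offsets 5–8.
Offset 6 falls in char 3's range; it's byte 2 of F0 AC 95 90 = 0xAC.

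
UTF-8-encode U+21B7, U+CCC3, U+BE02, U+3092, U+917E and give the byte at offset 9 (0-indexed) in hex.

U+21B7 → 3-byte form E2 86 B7 at offsets 0–2.
U+CCC3 → 3-byte form EC B3 83 at offsets 3–5.
U+BE02 → 3-byte form EB B8 82 at offsets 6–8.
U+3092 → 3-byte form E3 82 92 at offsets 9–11.
Offset 9 falls in char 4's range; it's byte 1 of E3 82 92 = 0xE3.

0xE3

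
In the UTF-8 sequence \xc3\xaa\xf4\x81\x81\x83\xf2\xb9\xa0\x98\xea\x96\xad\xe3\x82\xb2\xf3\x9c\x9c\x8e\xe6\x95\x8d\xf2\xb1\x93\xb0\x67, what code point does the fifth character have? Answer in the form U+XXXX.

U+30B2

Offset 0: leading byte 0xC3 = 11000011 → 2-byte char #1 = C3 AA.
Offset 2: leading byte 0xF4 = 11110100 → 4-byte char #2 = F4 81 81 83.
Offset 6: leading byte 0xF2 = 11110010 → 4-byte char #3 = F2 B9 A0 98.
Offset 10: leading byte 0xEA = 11101010 → 3-byte char #4 = EA 96 AD.
Offset 13: leading byte 0xE3 = 11100011 → 3-byte char #5 = E3 82 B2.
Leading byte 0xE3 = 11100011 matches 1110xxxx → 3-byte sequence.
Byte 1: 0xE3 = 11100011, payload 0011 (4 bits).
Byte 2: 0x82 = 10000010 (10xxxxxx ✓), payload 000010.
Byte 3: 0xB2 = 10110010 (10xxxxxx ✓), payload 110010.
Concatenate: 0011000010110010 = 0x30B2 (16 bits → U+30B2).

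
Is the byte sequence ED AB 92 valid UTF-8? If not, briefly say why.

Structurally a 3-byte sequence; payload = 0xDAD2.
But 0xDAD2 is in U+D800–U+DFFF, the surrogate range. Surrogates are not Unicode scalar values and are forbidden in UTF-8.

invalid (encodes a surrogate (U+D800–U+DFFF))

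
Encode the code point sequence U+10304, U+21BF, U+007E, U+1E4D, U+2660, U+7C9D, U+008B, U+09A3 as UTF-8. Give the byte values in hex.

F0 90 8C 84 E2 86 BF 7E E1 B9 8D E2 99 A0 E7 B2 9D C2 8B E0 A6 A3

U+10304: 4-byte form → F0 90 8C 84.
U+21BF: 3-byte form → E2 86 BF.
U+007E: 1-byte form → 7E.
U+1E4D: 3-byte form → E1 B9 8D.
U+2660: 3-byte form → E2 99 A0.
U+7C9D: 3-byte form → E7 B2 9D.
U+008B: 2-byte form → C2 8B.
U+09A3: 3-byte form → E0 A6 A3.
Concatenated (22 bytes): F0 90 8C 84 E2 86 BF 7E E1 B9 8D E2 99 A0 E7 B2 9D C2 8B E0 A6 A3.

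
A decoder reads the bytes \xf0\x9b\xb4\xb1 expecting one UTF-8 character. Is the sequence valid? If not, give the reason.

valid

Leading byte 0xF0 = 11110000 → 4-byte form.
Continuation bytes 0x9B=10011011, 0xB4=10110100, 0xB1=10110001 all match 10xxxxxx.
Decoded value 0x1BD31 is ≥ 0x10000 (shortest form) and not a surrogate.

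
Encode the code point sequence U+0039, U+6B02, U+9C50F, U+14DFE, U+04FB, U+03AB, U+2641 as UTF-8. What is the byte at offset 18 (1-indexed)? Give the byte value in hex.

1-indexed offset 18 is 0-indexed offset 17.
U+0039 → 1-byte form 39 at offsets 0–0.
U+6B02 → 3-byte form E6 AC 82 at offsets 1–3.
U+9C50F → 4-byte form F2 9C 94 8F at offsets 4–7.
U+14DFE → 4-byte form F0 94 B7 BE at offsets 8–11.
U+04FB → 2-byte form D3 BB at offsets 12–13.
U+03AB → 2-byte form CE AB at offsets 14–15.
U+2641 → 3-byte form E2 99 81 at offsets 16–18.
Offset 17 falls in char 7's range; it's byte 2 of E2 99 81 = 0x99.

0x99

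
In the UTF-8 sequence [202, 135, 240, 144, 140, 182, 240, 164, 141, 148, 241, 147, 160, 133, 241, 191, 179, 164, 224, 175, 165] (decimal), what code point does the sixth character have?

Offset 0: leading byte 0xCA = 11001010 → 2-byte char #1 = CA 87.
Offset 2: leading byte 0xF0 = 11110000 → 4-byte char #2 = F0 90 8C B6.
Offset 6: leading byte 0xF0 = 11110000 → 4-byte char #3 = F0 A4 8D 94.
Offset 10: leading byte 0xF1 = 11110001 → 4-byte char #4 = F1 93 A0 85.
Offset 14: leading byte 0xF1 = 11110001 → 4-byte char #5 = F1 BF B3 A4.
Offset 18: leading byte 0xE0 = 11100000 → 3-byte char #6 = E0 AF A5.
Leading byte 0xE0 = 11100000 matches 1110xxxx → 3-byte sequence.
Byte 1: 0xE0 = 11100000, payload 0000 (4 bits).
Byte 2: 0xAF = 10101111 (10xxxxxx ✓), payload 101111.
Byte 3: 0xA5 = 10100101 (10xxxxxx ✓), payload 100101.
Concatenate: 0000101111100101 = 0xBE5 (16 bits → U+0BE5).

U+0BE5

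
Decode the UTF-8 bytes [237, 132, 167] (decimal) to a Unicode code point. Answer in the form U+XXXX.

Leading byte 0xED = 11101101 matches 1110xxxx → 3-byte sequence.
Byte 1: 0xED = 11101101, payload 1101 (4 bits).
Byte 2: 0x84 = 10000100 (10xxxxxx ✓), payload 000100.
Byte 3: 0xA7 = 10100111 (10xxxxxx ✓), payload 100111.
Concatenate: 1101000100100111 = 0xD127 (16 bits → U+D127).

U+D127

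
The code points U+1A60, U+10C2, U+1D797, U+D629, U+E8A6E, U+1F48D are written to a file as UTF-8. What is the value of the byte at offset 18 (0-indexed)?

U+1A60 → 3-byte form E1 A9 A0 at offsets 0–2.
U+10C2 → 3-byte form E1 83 82 at offsets 3–5.
U+1D797 → 4-byte form F0 9D 9E 97 at offsets 6–9.
U+D629 → 3-byte form ED 98 A9 at offsets 10–12.
U+E8A6E → 4-byte form F3 A8 A9 AE at offsets 13–16.
U+1F48D → 4-byte form F0 9F 92 8D at offsets 17–20.
Offset 18 falls in char 6's range; it's byte 2 of F0 9F 92 8D = 0x9F.

0x9F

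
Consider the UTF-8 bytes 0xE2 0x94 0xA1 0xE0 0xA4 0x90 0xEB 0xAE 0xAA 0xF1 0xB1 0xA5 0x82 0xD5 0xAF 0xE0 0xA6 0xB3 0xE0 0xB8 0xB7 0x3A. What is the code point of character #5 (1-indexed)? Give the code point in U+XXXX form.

Offset 0: leading byte 0xE2 = 11100010 → 3-byte char #1 = E2 94 A1.
Offset 3: leading byte 0xE0 = 11100000 → 3-byte char #2 = E0 A4 90.
Offset 6: leading byte 0xEB = 11101011 → 3-byte char #3 = EB AE AA.
Offset 9: leading byte 0xF1 = 11110001 → 4-byte char #4 = F1 B1 A5 82.
Offset 13: leading byte 0xD5 = 11010101 → 2-byte char #5 = D5 AF.
Leading byte 0xD5 = 11010101 matches 110xxxxx → 2-byte sequence.
Byte 1: 0xD5 = 11010101, payload 10101 (5 bits).
Byte 2: 0xAF = 10101111 (10xxxxxx ✓), payload 101111.
Concatenate: 10101101111 = 0x56F (11 bits → U+056F).

U+056F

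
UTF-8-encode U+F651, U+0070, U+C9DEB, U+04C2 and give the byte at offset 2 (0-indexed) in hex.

U+F651 → 3-byte form EF 99 91 at offsets 0–2.
Offset 2 falls in char 1's range; it's byte 3 of EF 99 91 = 0x91.

0x91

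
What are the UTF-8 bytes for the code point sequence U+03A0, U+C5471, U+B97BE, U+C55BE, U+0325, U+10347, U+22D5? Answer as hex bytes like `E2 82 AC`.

CE A0 F3 85 91 B1 F2 B9 9E BE F3 85 96 BE CC A5 F0 90 8D 87 E2 8B 95

U+03A0: 2-byte form → CE A0.
U+C5471: 4-byte form → F3 85 91 B1.
U+B97BE: 4-byte form → F2 B9 9E BE.
U+C55BE: 4-byte form → F3 85 96 BE.
U+0325: 2-byte form → CC A5.
U+10347: 4-byte form → F0 90 8D 87.
U+22D5: 3-byte form → E2 8B 95.
Concatenated (23 bytes): CE A0 F3 85 91 B1 F2 B9 9E BE F3 85 96 BE CC A5 F0 90 8D 87 E2 8B 95.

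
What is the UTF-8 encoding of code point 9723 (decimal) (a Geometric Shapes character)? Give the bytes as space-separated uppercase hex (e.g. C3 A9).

U+25FB = 0x25FB = 9723 decimal. In range U+0800–U+FFFF → 3-byte form: 1110xxxx 10xxxxxx 10xxxxxx.
Binary (16 bits): 0010010111111011.
Split 4+6+6: 0010 | 010111 | 111011.
Byte 1: 11100010 = 0xE2.
Byte 2: 10010111 = 0x97.
Byte 3: 10111011 = 0xBB.

E2 97 BB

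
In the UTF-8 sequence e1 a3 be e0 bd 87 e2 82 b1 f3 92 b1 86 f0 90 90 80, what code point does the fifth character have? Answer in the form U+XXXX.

Offset 0: leading byte 0xE1 = 11100001 → 3-byte char #1 = E1 A3 BE.
Offset 3: leading byte 0xE0 = 11100000 → 3-byte char #2 = E0 BD 87.
Offset 6: leading byte 0xE2 = 11100010 → 3-byte char #3 = E2 82 B1.
Offset 9: leading byte 0xF3 = 11110011 → 4-byte char #4 = F3 92 B1 86.
Offset 13: leading byte 0xF0 = 11110000 → 4-byte char #5 = F0 90 90 80.
Leading byte 0xF0 = 11110000 matches 11110xxx → 4-byte sequence.
Byte 1: 0xF0 = 11110000, payload 000 (3 bits).
Byte 2: 0x90 = 10010000 (10xxxxxx ✓), payload 010000.
Byte 3: 0x90 = 10010000 (10xxxxxx ✓), payload 010000.
Byte 4: 0x80 = 10000000 (10xxxxxx ✓), payload 000000.
Concatenate: 000010000010000000000 = 0x10400 (21 bits → U+10400).

U+10400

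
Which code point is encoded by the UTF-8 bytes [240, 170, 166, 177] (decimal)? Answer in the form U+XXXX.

Leading byte 0xF0 = 11110000 matches 11110xxx → 4-byte sequence.
Byte 1: 0xF0 = 11110000, payload 000 (3 bits).
Byte 2: 0xAA = 10101010 (10xxxxxx ✓), payload 101010.
Byte 3: 0xA6 = 10100110 (10xxxxxx ✓), payload 100110.
Byte 4: 0xB1 = 10110001 (10xxxxxx ✓), payload 110001.
Concatenate: 000101010100110110001 = 0x2A9B1 (21 bits → U+2A9B1).

U+2A9B1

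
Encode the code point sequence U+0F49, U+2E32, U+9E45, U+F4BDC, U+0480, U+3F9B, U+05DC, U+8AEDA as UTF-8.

U+0F49: 3-byte form → E0 BD 89.
U+2E32: 3-byte form → E2 B8 B2.
U+9E45: 3-byte form → E9 B9 85.
U+F4BDC: 4-byte form → F3 B4 AF 9C.
U+0480: 2-byte form → D2 80.
U+3F9B: 3-byte form → E3 BE 9B.
U+05DC: 2-byte form → D7 9C.
U+8AEDA: 4-byte form → F2 8A BB 9A.
Concatenated (24 bytes): E0 BD 89 E2 B8 B2 E9 B9 85 F3 B4 AF 9C D2 80 E3 BE 9B D7 9C F2 8A BB 9A.

E0 BD 89 E2 B8 B2 E9 B9 85 F3 B4 AF 9C D2 80 E3 BE 9B D7 9C F2 8A BB 9A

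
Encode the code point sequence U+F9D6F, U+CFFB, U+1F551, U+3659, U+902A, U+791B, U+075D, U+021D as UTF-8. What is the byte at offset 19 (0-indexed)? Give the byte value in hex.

0x9B

U+F9D6F → 4-byte form F3 B9 B5 AF at offsets 0–3.
U+CFFB → 3-byte form EC BF BB at offsets 4–6.
U+1F551 → 4-byte form F0 9F 95 91 at offsets 7–10.
U+3659 → 3-byte form E3 99 99 at offsets 11–13.
U+902A → 3-byte form E9 80 AA at offsets 14–16.
U+791B → 3-byte form E7 A4 9B at offsets 17–19.
Offset 19 falls in char 6's range; it's byte 3 of E7 A4 9B = 0x9B.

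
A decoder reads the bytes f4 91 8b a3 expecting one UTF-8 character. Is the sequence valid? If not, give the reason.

Leading byte 0xF4 = 11110100 → 4-byte form.
Payload = 0x1112E3, which exceeds U+10FFFF, the maximum Unicode code point. (Leading bytes F5–FF, or F4 followed by ≥ 0x90, are invalid.)

invalid (encodes a value above U+10FFFF)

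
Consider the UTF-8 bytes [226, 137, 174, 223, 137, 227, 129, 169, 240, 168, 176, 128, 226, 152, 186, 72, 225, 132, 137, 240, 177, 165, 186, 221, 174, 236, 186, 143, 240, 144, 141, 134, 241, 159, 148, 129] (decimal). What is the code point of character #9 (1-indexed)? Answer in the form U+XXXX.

Offset 0: leading byte 0xE2 = 11100010 → 3-byte char #1 = E2 89 AE.
Offset 3: leading byte 0xDF = 11011111 → 2-byte char #2 = DF 89.
Offset 5: leading byte 0xE3 = 11100011 → 3-byte char #3 = E3 81 A9.
Offset 8: leading byte 0xF0 = 11110000 → 4-byte char #4 = F0 A8 B0 80.
Offset 12: leading byte 0xE2 = 11100010 → 3-byte char #5 = E2 98 BA.
Offset 15: leading byte 0x48 = 01001000 → 1-byte char #6 = 48.
Offset 16: leading byte 0xE1 = 11100001 → 3-byte char #7 = E1 84 89.
Offset 19: leading byte 0xF0 = 11110000 → 4-byte char #8 = F0 B1 A5 BA.
Offset 23: leading byte 0xDD = 11011101 → 2-byte char #9 = DD AE.
Leading byte 0xDD = 11011101 matches 110xxxxx → 2-byte sequence.
Byte 1: 0xDD = 11011101, payload 11101 (5 bits).
Byte 2: 0xAE = 10101110 (10xxxxxx ✓), payload 101110.
Concatenate: 11101101110 = 0x76E (11 bits → U+076E).

U+076E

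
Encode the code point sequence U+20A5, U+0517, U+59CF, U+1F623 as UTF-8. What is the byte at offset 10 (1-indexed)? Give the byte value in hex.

1-indexed offset 10 is 0-indexed offset 9.
U+20A5 → 3-byte form E2 82 A5 at offsets 0–2.
U+0517 → 2-byte form D4 97 at offsets 3–4.
U+59CF → 3-byte form E5 A7 8F at offsets 5–7.
U+1F623 → 4-byte form F0 9F 98 A3 at offsets 8–11.
Offset 9 falls in char 4's range; it's byte 2 of F0 9F 98 A3 = 0x9F.

0x9F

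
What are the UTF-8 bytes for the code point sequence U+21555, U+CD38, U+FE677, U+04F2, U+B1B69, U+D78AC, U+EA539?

U+21555: 4-byte form → F0 A1 95 95.
U+CD38: 3-byte form → EC B4 B8.
U+FE677: 4-byte form → F3 BE 99 B7.
U+04F2: 2-byte form → D3 B2.
U+B1B69: 4-byte form → F2 B1 AD A9.
U+D78AC: 4-byte form → F3 97 A2 AC.
U+EA539: 4-byte form → F3 AA 94 B9.
Concatenated (25 bytes): F0 A1 95 95 EC B4 B8 F3 BE 99 B7 D3 B2 F2 B1 AD A9 F3 97 A2 AC F3 AA 94 B9.

F0 A1 95 95 EC B4 B8 F3 BE 99 B7 D3 B2 F2 B1 AD A9 F3 97 A2 AC F3 AA 94 B9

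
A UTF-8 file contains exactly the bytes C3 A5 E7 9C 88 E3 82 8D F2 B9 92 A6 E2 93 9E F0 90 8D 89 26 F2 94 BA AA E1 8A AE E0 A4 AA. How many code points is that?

10

Byte at offset 0: 0xC3 = 11000011 → 2-byte char (#1). Advance 2.
Byte at offset 2: 0xE7 = 11100111 → 3-byte char (#2). Advance 3.
Byte at offset 5: 0xE3 = 11100011 → 3-byte char (#3). Advance 3.
Byte at offset 8: 0xF2 = 11110010 → 4-byte char (#4). Advance 4.
Byte at offset 12: 0xE2 = 11100010 → 3-byte char (#5). Advance 3.
Byte at offset 15: 0xF0 = 11110000 → 4-byte char (#6). Advance 4.
Byte at offset 19: 0x26 = 00100110 → 1-byte char (#7). Advance 1.
Byte at offset 20: 0xF2 = 11110010 → 4-byte char (#8). Advance 4.
Byte at offset 24: 0xE1 = 11100001 → 3-byte char (#9). Advance 3.
Byte at offset 27: 0xE0 = 11100000 → 3-byte char (#10). Advance 3.
Reached end at offset 30 after 10 code points.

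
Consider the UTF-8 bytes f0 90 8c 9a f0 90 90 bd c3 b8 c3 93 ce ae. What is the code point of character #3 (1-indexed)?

U+00F8

Offset 0: leading byte 0xF0 = 11110000 → 4-byte char #1 = F0 90 8C 9A.
Offset 4: leading byte 0xF0 = 11110000 → 4-byte char #2 = F0 90 90 BD.
Offset 8: leading byte 0xC3 = 11000011 → 2-byte char #3 = C3 B8.
Leading byte 0xC3 = 11000011 matches 110xxxxx → 2-byte sequence.
Byte 1: 0xC3 = 11000011, payload 00011 (5 bits).
Byte 2: 0xB8 = 10111000 (10xxxxxx ✓), payload 111000.
Concatenate: 00011111000 = 0xF8 (11 bits → U+00F8).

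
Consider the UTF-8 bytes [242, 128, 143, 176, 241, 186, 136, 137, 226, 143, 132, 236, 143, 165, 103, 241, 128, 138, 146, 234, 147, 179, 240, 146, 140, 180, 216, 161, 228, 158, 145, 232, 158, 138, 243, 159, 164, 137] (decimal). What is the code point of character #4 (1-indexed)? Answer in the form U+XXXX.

U+C3E5

Offset 0: leading byte 0xF2 = 11110010 → 4-byte char #1 = F2 80 8F B0.
Offset 4: leading byte 0xF1 = 11110001 → 4-byte char #2 = F1 BA 88 89.
Offset 8: leading byte 0xE2 = 11100010 → 3-byte char #3 = E2 8F 84.
Offset 11: leading byte 0xEC = 11101100 → 3-byte char #4 = EC 8F A5.
Leading byte 0xEC = 11101100 matches 1110xxxx → 3-byte sequence.
Byte 1: 0xEC = 11101100, payload 1100 (4 bits).
Byte 2: 0x8F = 10001111 (10xxxxxx ✓), payload 001111.
Byte 3: 0xA5 = 10100101 (10xxxxxx ✓), payload 100101.
Concatenate: 1100001111100101 = 0xC3E5 (16 bits → U+C3E5).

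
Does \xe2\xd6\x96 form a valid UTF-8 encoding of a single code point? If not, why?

invalid (non-continuation byte where continuation expected)

Leading byte 0xE2 = 11100010 → 3-byte form.
Byte 2 is 0xD6 = 11010110, which is not 10xxxxxx — expected a continuation byte.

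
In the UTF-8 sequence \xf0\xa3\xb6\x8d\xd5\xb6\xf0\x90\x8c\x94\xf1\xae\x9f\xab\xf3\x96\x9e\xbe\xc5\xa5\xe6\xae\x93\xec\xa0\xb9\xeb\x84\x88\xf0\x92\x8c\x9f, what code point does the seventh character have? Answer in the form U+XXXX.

Offset 0: leading byte 0xF0 = 11110000 → 4-byte char #1 = F0 A3 B6 8D.
Offset 4: leading byte 0xD5 = 11010101 → 2-byte char #2 = D5 B6.
Offset 6: leading byte 0xF0 = 11110000 → 4-byte char #3 = F0 90 8C 94.
Offset 10: leading byte 0xF1 = 11110001 → 4-byte char #4 = F1 AE 9F AB.
Offset 14: leading byte 0xF3 = 11110011 → 4-byte char #5 = F3 96 9E BE.
Offset 18: leading byte 0xC5 = 11000101 → 2-byte char #6 = C5 A5.
Offset 20: leading byte 0xE6 = 11100110 → 3-byte char #7 = E6 AE 93.
Leading byte 0xE6 = 11100110 matches 1110xxxx → 3-byte sequence.
Byte 1: 0xE6 = 11100110, payload 0110 (4 bits).
Byte 2: 0xAE = 10101110 (10xxxxxx ✓), payload 101110.
Byte 3: 0x93 = 10010011 (10xxxxxx ✓), payload 010011.
Concatenate: 0110101110010011 = 0x6B93 (16 bits → U+6B93).

U+6B93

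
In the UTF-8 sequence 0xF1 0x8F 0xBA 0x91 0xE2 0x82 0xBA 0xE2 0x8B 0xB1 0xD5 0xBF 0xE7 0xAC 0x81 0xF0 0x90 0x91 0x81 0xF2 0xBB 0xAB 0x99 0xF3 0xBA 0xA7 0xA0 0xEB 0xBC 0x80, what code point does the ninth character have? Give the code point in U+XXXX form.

U+BF00

Offset 0: leading byte 0xF1 = 11110001 → 4-byte char #1 = F1 8F BA 91.
Offset 4: leading byte 0xE2 = 11100010 → 3-byte char #2 = E2 82 BA.
Offset 7: leading byte 0xE2 = 11100010 → 3-byte char #3 = E2 8B B1.
Offset 10: leading byte 0xD5 = 11010101 → 2-byte char #4 = D5 BF.
Offset 12: leading byte 0xE7 = 11100111 → 3-byte char #5 = E7 AC 81.
Offset 15: leading byte 0xF0 = 11110000 → 4-byte char #6 = F0 90 91 81.
Offset 19: leading byte 0xF2 = 11110010 → 4-byte char #7 = F2 BB AB 99.
Offset 23: leading byte 0xF3 = 11110011 → 4-byte char #8 = F3 BA A7 A0.
Offset 27: leading byte 0xEB = 11101011 → 3-byte char #9 = EB BC 80.
Leading byte 0xEB = 11101011 matches 1110xxxx → 3-byte sequence.
Byte 1: 0xEB = 11101011, payload 1011 (4 bits).
Byte 2: 0xBC = 10111100 (10xxxxxx ✓), payload 111100.
Byte 3: 0x80 = 10000000 (10xxxxxx ✓), payload 000000.
Concatenate: 1011111100000000 = 0xBF00 (16 bits → U+BF00).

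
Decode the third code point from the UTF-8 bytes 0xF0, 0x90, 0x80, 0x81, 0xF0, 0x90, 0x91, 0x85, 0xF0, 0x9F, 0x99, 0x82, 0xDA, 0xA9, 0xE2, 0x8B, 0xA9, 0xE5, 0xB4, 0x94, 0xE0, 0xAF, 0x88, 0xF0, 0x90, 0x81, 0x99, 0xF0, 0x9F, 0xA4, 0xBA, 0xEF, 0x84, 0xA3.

U+1F642

Offset 0: leading byte 0xF0 = 11110000 → 4-byte char #1 = F0 90 80 81.
Offset 4: leading byte 0xF0 = 11110000 → 4-byte char #2 = F0 90 91 85.
Offset 8: leading byte 0xF0 = 11110000 → 4-byte char #3 = F0 9F 99 82.
Leading byte 0xF0 = 11110000 matches 11110xxx → 4-byte sequence.
Byte 1: 0xF0 = 11110000, payload 000 (3 bits).
Byte 2: 0x9F = 10011111 (10xxxxxx ✓), payload 011111.
Byte 3: 0x99 = 10011001 (10xxxxxx ✓), payload 011001.
Byte 4: 0x82 = 10000010 (10xxxxxx ✓), payload 000010.
Concatenate: 000011111011001000010 = 0x1F642 (21 bits → U+1F642).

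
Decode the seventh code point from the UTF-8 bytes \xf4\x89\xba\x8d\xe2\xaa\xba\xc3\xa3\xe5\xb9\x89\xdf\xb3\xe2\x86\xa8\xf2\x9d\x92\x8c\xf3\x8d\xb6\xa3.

Offset 0: leading byte 0xF4 = 11110100 → 4-byte char #1 = F4 89 BA 8D.
Offset 4: leading byte 0xE2 = 11100010 → 3-byte char #2 = E2 AA BA.
Offset 7: leading byte 0xC3 = 11000011 → 2-byte char #3 = C3 A3.
Offset 9: leading byte 0xE5 = 11100101 → 3-byte char #4 = E5 B9 89.
Offset 12: leading byte 0xDF = 11011111 → 2-byte char #5 = DF B3.
Offset 14: leading byte 0xE2 = 11100010 → 3-byte char #6 = E2 86 A8.
Offset 17: leading byte 0xF2 = 11110010 → 4-byte char #7 = F2 9D 92 8C.
Leading byte 0xF2 = 11110010 matches 11110xxx → 4-byte sequence.
Byte 1: 0xF2 = 11110010, payload 010 (3 bits).
Byte 2: 0x9D = 10011101 (10xxxxxx ✓), payload 011101.
Byte 3: 0x92 = 10010010 (10xxxxxx ✓), payload 010010.
Byte 4: 0x8C = 10001100 (10xxxxxx ✓), payload 001100.
Concatenate: 010011101010010001100 = 0x9D48C (21 bits → U+9D48C).

U+9D48C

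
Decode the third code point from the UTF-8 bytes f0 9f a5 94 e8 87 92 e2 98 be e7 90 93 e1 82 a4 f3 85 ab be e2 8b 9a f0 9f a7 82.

Offset 0: leading byte 0xF0 = 11110000 → 4-byte char #1 = F0 9F A5 94.
Offset 4: leading byte 0xE8 = 11101000 → 3-byte char #2 = E8 87 92.
Offset 7: leading byte 0xE2 = 11100010 → 3-byte char #3 = E2 98 BE.
Leading byte 0xE2 = 11100010 matches 1110xxxx → 3-byte sequence.
Byte 1: 0xE2 = 11100010, payload 0010 (4 bits).
Byte 2: 0x98 = 10011000 (10xxxxxx ✓), payload 011000.
Byte 3: 0xBE = 10111110 (10xxxxxx ✓), payload 111110.
Concatenate: 0010011000111110 = 0x263E (16 bits → U+263E).

U+263E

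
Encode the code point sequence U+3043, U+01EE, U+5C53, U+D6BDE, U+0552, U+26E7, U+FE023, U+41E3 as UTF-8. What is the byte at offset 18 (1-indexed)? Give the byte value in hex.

1-indexed offset 18 is 0-indexed offset 17.
U+3043 → 3-byte form E3 81 83 at offsets 0–2.
U+01EE → 2-byte form C7 AE at offsets 3–4.
U+5C53 → 3-byte form E5 B1 93 at offsets 5–7.
U+D6BDE → 4-byte form F3 96 AF 9E at offsets 8–11.
U+0552 → 2-byte form D5 92 at offsets 12–13.
U+26E7 → 3-byte form E2 9B A7 at offsets 14–16.
U+FE023 → 4-byte form F3 BE 80 A3 at offsets 17–20.
Offset 17 falls in char 7's range; it's byte 1 of F3 BE 80 A3 = 0xF3.

0xF3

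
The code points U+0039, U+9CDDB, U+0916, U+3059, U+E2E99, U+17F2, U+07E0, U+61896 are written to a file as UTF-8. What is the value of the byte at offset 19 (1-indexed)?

1-indexed offset 19 is 0-indexed offset 18.
U+0039 → 1-byte form 39 at offsets 0–0.
U+9CDDB → 4-byte form F2 9C B7 9B at offsets 1–4.
U+0916 → 3-byte form E0 A4 96 at offsets 5–7.
U+3059 → 3-byte form E3 81 99 at offsets 8–10.
U+E2E99 → 4-byte form F3 A2 BA 99 at offsets 11–14.
U+17F2 → 3-byte form E1 9F B2 at offsets 15–17.
U+07E0 → 2-byte form DF A0 at offsets 18–19.
Offset 18 falls in char 7's range; it's byte 1 of DF A0 = 0xDF.

0xDF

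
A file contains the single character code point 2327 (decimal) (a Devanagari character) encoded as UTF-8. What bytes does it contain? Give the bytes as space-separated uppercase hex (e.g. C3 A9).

U+0917 = 0x917 = 2327 decimal. In range U+0800–U+FFFF → 3-byte form: 1110xxxx 10xxxxxx 10xxxxxx.
Binary (16 bits): 0000100100010111.
Split 4+6+6: 0000 | 100100 | 010111.
Byte 1: 11100000 = 0xE0.
Byte 2: 10100100 = 0xA4.
Byte 3: 10010111 = 0x97.

E0 A4 97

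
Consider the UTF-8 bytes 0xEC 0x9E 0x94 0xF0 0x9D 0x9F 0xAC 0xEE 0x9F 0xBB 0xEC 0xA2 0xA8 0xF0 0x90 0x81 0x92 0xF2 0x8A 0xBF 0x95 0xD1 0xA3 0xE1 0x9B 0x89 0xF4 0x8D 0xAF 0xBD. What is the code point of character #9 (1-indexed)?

U+10DBFD

Offset 0: leading byte 0xEC = 11101100 → 3-byte char #1 = EC 9E 94.
Offset 3: leading byte 0xF0 = 11110000 → 4-byte char #2 = F0 9D 9F AC.
Offset 7: leading byte 0xEE = 11101110 → 3-byte char #3 = EE 9F BB.
Offset 10: leading byte 0xEC = 11101100 → 3-byte char #4 = EC A2 A8.
Offset 13: leading byte 0xF0 = 11110000 → 4-byte char #5 = F0 90 81 92.
Offset 17: leading byte 0xF2 = 11110010 → 4-byte char #6 = F2 8A BF 95.
Offset 21: leading byte 0xD1 = 11010001 → 2-byte char #7 = D1 A3.
Offset 23: leading byte 0xE1 = 11100001 → 3-byte char #8 = E1 9B 89.
Offset 26: leading byte 0xF4 = 11110100 → 4-byte char #9 = F4 8D AF BD.
Leading byte 0xF4 = 11110100 matches 11110xxx → 4-byte sequence.
Byte 1: 0xF4 = 11110100, payload 100 (3 bits).
Byte 2: 0x8D = 10001101 (10xxxxxx ✓), payload 001101.
Byte 3: 0xAF = 10101111 (10xxxxxx ✓), payload 101111.
Byte 4: 0xBD = 10111101 (10xxxxxx ✓), payload 111101.
Concatenate: 100001101101111111101 = 0x10DBFD (21 bits → U+10DBFD).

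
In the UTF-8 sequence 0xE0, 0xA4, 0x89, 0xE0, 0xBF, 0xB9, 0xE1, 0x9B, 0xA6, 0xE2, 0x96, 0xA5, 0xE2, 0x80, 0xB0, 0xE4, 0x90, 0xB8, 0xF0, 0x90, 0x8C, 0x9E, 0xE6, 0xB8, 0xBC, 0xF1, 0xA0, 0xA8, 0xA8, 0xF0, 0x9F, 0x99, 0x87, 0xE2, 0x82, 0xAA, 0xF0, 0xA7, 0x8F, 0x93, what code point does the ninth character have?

U+60A28

Offset 0: leading byte 0xE0 = 11100000 → 3-byte char #1 = E0 A4 89.
Offset 3: leading byte 0xE0 = 11100000 → 3-byte char #2 = E0 BF B9.
Offset 6: leading byte 0xE1 = 11100001 → 3-byte char #3 = E1 9B A6.
Offset 9: leading byte 0xE2 = 11100010 → 3-byte char #4 = E2 96 A5.
Offset 12: leading byte 0xE2 = 11100010 → 3-byte char #5 = E2 80 B0.
Offset 15: leading byte 0xE4 = 11100100 → 3-byte char #6 = E4 90 B8.
Offset 18: leading byte 0xF0 = 11110000 → 4-byte char #7 = F0 90 8C 9E.
Offset 22: leading byte 0xE6 = 11100110 → 3-byte char #8 = E6 B8 BC.
Offset 25: leading byte 0xF1 = 11110001 → 4-byte char #9 = F1 A0 A8 A8.
Leading byte 0xF1 = 11110001 matches 11110xxx → 4-byte sequence.
Byte 1: 0xF1 = 11110001, payload 001 (3 bits).
Byte 2: 0xA0 = 10100000 (10xxxxxx ✓), payload 100000.
Byte 3: 0xA8 = 10101000 (10xxxxxx ✓), payload 101000.
Byte 4: 0xA8 = 10101000 (10xxxxxx ✓), payload 101000.
Concatenate: 001100000101000101000 = 0x60A28 (21 bits → U+60A28).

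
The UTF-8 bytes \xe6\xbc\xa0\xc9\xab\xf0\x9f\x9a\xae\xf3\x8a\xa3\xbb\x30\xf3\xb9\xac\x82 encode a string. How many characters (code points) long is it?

6

Byte at offset 0: 0xE6 = 11100110 → 3-byte char (#1). Advance 3.
Byte at offset 3: 0xC9 = 11001001 → 2-byte char (#2). Advance 2.
Byte at offset 5: 0xF0 = 11110000 → 4-byte char (#3). Advance 4.
Byte at offset 9: 0xF3 = 11110011 → 4-byte char (#4). Advance 4.
Byte at offset 13: 0x30 = 00110000 → 1-byte char (#5). Advance 1.
Byte at offset 14: 0xF3 = 11110011 → 4-byte char (#6). Advance 4.
Reached end at offset 18 after 6 code points.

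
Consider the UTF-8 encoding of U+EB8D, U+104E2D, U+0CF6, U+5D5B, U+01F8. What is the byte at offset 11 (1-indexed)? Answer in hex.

0xE5

1-indexed offset 11 is 0-indexed offset 10.
U+EB8D → 3-byte form EE AE 8D at offsets 0–2.
U+104E2D → 4-byte form F4 84 B8 AD at offsets 3–6.
U+0CF6 → 3-byte form E0 B3 B6 at offsets 7–9.
U+5D5B → 3-byte form E5 B5 9B at offsets 10–12.
Offset 10 falls in char 4's range; it's byte 1 of E5 B5 9B = 0xE5.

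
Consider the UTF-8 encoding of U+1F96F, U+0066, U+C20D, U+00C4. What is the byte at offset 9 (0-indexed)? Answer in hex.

U+1F96F → 4-byte form F0 9F A5 AF at offsets 0–3.
U+0066 → 1-byte form 66 at offsets 4–4.
U+C20D → 3-byte form EC 88 8D at offsets 5–7.
U+00C4 → 2-byte form C3 84 at offsets 8–9.
Offset 9 falls in char 4's range; it's byte 2 of C3 84 = 0x84.

0x84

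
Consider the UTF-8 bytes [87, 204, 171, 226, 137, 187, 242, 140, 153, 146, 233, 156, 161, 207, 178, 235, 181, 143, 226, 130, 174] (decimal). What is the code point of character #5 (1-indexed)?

Offset 0: leading byte 0x57 = 01010111 → 1-byte char #1 = 57.
Offset 1: leading byte 0xCC = 11001100 → 2-byte char #2 = CC AB.
Offset 3: leading byte 0xE2 = 11100010 → 3-byte char #3 = E2 89 BB.
Offset 6: leading byte 0xF2 = 11110010 → 4-byte char #4 = F2 8C 99 92.
Offset 10: leading byte 0xE9 = 11101001 → 3-byte char #5 = E9 9C A1.
Leading byte 0xE9 = 11101001 matches 1110xxxx → 3-byte sequence.
Byte 1: 0xE9 = 11101001, payload 1001 (4 bits).
Byte 2: 0x9C = 10011100 (10xxxxxx ✓), payload 011100.
Byte 3: 0xA1 = 10100001 (10xxxxxx ✓), payload 100001.
Concatenate: 1001011100100001 = 0x9721 (16 bits → U+9721).

U+9721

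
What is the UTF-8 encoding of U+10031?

F0 90 80 B1

U+10031 = 0x10031 = 65585 decimal. In range U+10000–U+10FFFF → 4-byte form: 11110xxx 10xxxxxx 10xxxxxx 10xxxxxx.
Binary (21 bits): 000010000000000110001.
Split 3+6+6+6: 000 | 010000 | 000000 | 110001.
Byte 1: 11110000 = 0xF0.
Byte 2: 10010000 = 0x90.
Byte 3: 10000000 = 0x80.
Byte 4: 10110001 = 0xB1.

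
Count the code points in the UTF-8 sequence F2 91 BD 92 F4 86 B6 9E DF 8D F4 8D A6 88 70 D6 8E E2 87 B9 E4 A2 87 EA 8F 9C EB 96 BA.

10

Byte at offset 0: 0xF2 = 11110010 → 4-byte char (#1). Advance 4.
Byte at offset 4: 0xF4 = 11110100 → 4-byte char (#2). Advance 4.
Byte at offset 8: 0xDF = 11011111 → 2-byte char (#3). Advance 2.
Byte at offset 10: 0xF4 = 11110100 → 4-byte char (#4). Advance 4.
Byte at offset 14: 0x70 = 01110000 → 1-byte char (#5). Advance 1.
Byte at offset 15: 0xD6 = 11010110 → 2-byte char (#6). Advance 2.
Byte at offset 17: 0xE2 = 11100010 → 3-byte char (#7). Advance 3.
Byte at offset 20: 0xE4 = 11100100 → 3-byte char (#8). Advance 3.
Byte at offset 23: 0xEA = 11101010 → 3-byte char (#9). Advance 3.
Byte at offset 26: 0xEB = 11101011 → 3-byte char (#10). Advance 3.
Reached end at offset 29 after 10 code points.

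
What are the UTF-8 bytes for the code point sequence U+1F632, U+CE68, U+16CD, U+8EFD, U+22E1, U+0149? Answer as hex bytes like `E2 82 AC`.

F0 9F 98 B2 EC B9 A8 E1 9B 8D E8 BB BD E2 8B A1 C5 89

U+1F632: 4-byte form → F0 9F 98 B2.
U+CE68: 3-byte form → EC B9 A8.
U+16CD: 3-byte form → E1 9B 8D.
U+8EFD: 3-byte form → E8 BB BD.
U+22E1: 3-byte form → E2 8B A1.
U+0149: 2-byte form → C5 89.
Concatenated (18 bytes): F0 9F 98 B2 EC B9 A8 E1 9B 8D E8 BB BD E2 8B A1 C5 89.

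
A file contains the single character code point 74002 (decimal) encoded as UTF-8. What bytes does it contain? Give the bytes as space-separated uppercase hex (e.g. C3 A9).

U+12112 = 0x12112 = 74002 decimal. In range U+10000–U+10FFFF → 4-byte form: 11110xxx 10xxxxxx 10xxxxxx 10xxxxxx.
Binary (21 bits): 000010010000100010010.
Split 3+6+6+6: 000 | 010010 | 000100 | 010010.
Byte 1: 11110000 = 0xF0.
Byte 2: 10010010 = 0x92.
Byte 3: 10000100 = 0x84.
Byte 4: 10010010 = 0x92.

F0 92 84 92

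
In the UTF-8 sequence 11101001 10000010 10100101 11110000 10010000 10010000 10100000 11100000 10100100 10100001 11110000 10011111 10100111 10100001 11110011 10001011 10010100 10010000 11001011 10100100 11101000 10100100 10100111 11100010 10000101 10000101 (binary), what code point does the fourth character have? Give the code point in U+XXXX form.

Offset 0: leading byte 0xE9 = 11101001 → 3-byte char #1 = E9 82 A5.
Offset 3: leading byte 0xF0 = 11110000 → 4-byte char #2 = F0 90 90 A0.
Offset 7: leading byte 0xE0 = 11100000 → 3-byte char #3 = E0 A4 A1.
Offset 10: leading byte 0xF0 = 11110000 → 4-byte char #4 = F0 9F A7 A1.
Leading byte 0xF0 = 11110000 matches 11110xxx → 4-byte sequence.
Byte 1: 0xF0 = 11110000, payload 000 (3 bits).
Byte 2: 0x9F = 10011111 (10xxxxxx ✓), payload 011111.
Byte 3: 0xA7 = 10100111 (10xxxxxx ✓), payload 100111.
Byte 4: 0xA1 = 10100001 (10xxxxxx ✓), payload 100001.
Concatenate: 000011111100111100001 = 0x1F9E1 (21 bits → U+1F9E1).

U+1F9E1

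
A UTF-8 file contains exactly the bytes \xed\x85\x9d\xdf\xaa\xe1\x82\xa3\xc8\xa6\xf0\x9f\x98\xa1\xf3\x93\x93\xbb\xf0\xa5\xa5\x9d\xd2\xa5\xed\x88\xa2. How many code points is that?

Byte at offset 0: 0xED = 11101101 → 3-byte char (#1). Advance 3.
Byte at offset 3: 0xDF = 11011111 → 2-byte char (#2). Advance 2.
Byte at offset 5: 0xE1 = 11100001 → 3-byte char (#3). Advance 3.
Byte at offset 8: 0xC8 = 11001000 → 2-byte char (#4). Advance 2.
Byte at offset 10: 0xF0 = 11110000 → 4-byte char (#5). Advance 4.
Byte at offset 14: 0xF3 = 11110011 → 4-byte char (#6). Advance 4.
Byte at offset 18: 0xF0 = 11110000 → 4-byte char (#7). Advance 4.
Byte at offset 22: 0xD2 = 11010010 → 2-byte char (#8). Advance 2.
Byte at offset 24: 0xED = 11101101 → 3-byte char (#9). Advance 3.
Reached end at offset 27 after 9 code points.

9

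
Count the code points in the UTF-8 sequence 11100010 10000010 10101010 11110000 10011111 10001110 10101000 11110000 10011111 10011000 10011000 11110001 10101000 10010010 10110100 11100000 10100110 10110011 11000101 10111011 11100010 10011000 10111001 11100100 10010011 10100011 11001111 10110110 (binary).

9

Byte at offset 0: 0xE2 = 11100010 → 3-byte char (#1). Advance 3.
Byte at offset 3: 0xF0 = 11110000 → 4-byte char (#2). Advance 4.
Byte at offset 7: 0xF0 = 11110000 → 4-byte char (#3). Advance 4.
Byte at offset 11: 0xF1 = 11110001 → 4-byte char (#4). Advance 4.
Byte at offset 15: 0xE0 = 11100000 → 3-byte char (#5). Advance 3.
Byte at offset 18: 0xC5 = 11000101 → 2-byte char (#6). Advance 2.
Byte at offset 20: 0xE2 = 11100010 → 3-byte char (#7). Advance 3.
Byte at offset 23: 0xE4 = 11100100 → 3-byte char (#8). Advance 3.
Byte at offset 26: 0xCF = 11001111 → 2-byte char (#9). Advance 2.
Reached end at offset 28 after 9 code points.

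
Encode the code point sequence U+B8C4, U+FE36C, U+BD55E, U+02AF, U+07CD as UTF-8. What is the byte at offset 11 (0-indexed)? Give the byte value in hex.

U+B8C4 → 3-byte form EB A3 84 at offsets 0–2.
U+FE36C → 4-byte form F3 BE 8D AC at offsets 3–6.
U+BD55E → 4-byte form F2 BD 95 9E at offsets 7–10.
U+02AF → 2-byte form CA AF at offsets 11–12.
Offset 11 falls in char 4's range; it's byte 1 of CA AF = 0xCA.

0xCA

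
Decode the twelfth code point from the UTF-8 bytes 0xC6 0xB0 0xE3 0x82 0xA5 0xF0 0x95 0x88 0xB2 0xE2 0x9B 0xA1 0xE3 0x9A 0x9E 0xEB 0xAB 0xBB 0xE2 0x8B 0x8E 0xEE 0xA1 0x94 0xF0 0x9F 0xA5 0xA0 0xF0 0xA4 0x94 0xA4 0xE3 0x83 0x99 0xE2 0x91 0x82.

Offset 0: leading byte 0xC6 = 11000110 → 2-byte char #1 = C6 B0.
Offset 2: leading byte 0xE3 = 11100011 → 3-byte char #2 = E3 82 A5.
Offset 5: leading byte 0xF0 = 11110000 → 4-byte char #3 = F0 95 88 B2.
Offset 9: leading byte 0xE2 = 11100010 → 3-byte char #4 = E2 9B A1.
Offset 12: leading byte 0xE3 = 11100011 → 3-byte char #5 = E3 9A 9E.
Offset 15: leading byte 0xEB = 11101011 → 3-byte char #6 = EB AB BB.
Offset 18: leading byte 0xE2 = 11100010 → 3-byte char #7 = E2 8B 8E.
Offset 21: leading byte 0xEE = 11101110 → 3-byte char #8 = EE A1 94.
Offset 24: leading byte 0xF0 = 11110000 → 4-byte char #9 = F0 9F A5 A0.
Offset 28: leading byte 0xF0 = 11110000 → 4-byte char #10 = F0 A4 94 A4.
Offset 32: leading byte 0xE3 = 11100011 → 3-byte char #11 = E3 83 99.
Offset 35: leading byte 0xE2 = 11100010 → 3-byte char #12 = E2 91 82.
Leading byte 0xE2 = 11100010 matches 1110xxxx → 3-byte sequence.
Byte 1: 0xE2 = 11100010, payload 0010 (4 bits).
Byte 2: 0x91 = 10010001 (10xxxxxx ✓), payload 010001.
Byte 3: 0x82 = 10000010 (10xxxxxx ✓), payload 000010.
Concatenate: 0010010001000010 = 0x2442 (16 bits → U+2442).

U+2442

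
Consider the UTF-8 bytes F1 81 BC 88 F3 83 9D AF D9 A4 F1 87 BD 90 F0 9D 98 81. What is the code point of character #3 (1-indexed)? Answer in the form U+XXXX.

U+0664

Offset 0: leading byte 0xF1 = 11110001 → 4-byte char #1 = F1 81 BC 88.
Offset 4: leading byte 0xF3 = 11110011 → 4-byte char #2 = F3 83 9D AF.
Offset 8: leading byte 0xD9 = 11011001 → 2-byte char #3 = D9 A4.
Leading byte 0xD9 = 11011001 matches 110xxxxx → 2-byte sequence.
Byte 1: 0xD9 = 11011001, payload 11001 (5 bits).
Byte 2: 0xA4 = 10100100 (10xxxxxx ✓), payload 100100.
Concatenate: 11001100100 = 0x664 (11 bits → U+0664).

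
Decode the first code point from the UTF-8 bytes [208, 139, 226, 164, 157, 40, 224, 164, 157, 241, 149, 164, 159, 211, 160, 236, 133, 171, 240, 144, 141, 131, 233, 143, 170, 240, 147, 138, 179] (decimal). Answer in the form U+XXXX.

Offset 0: leading byte 0xD0 = 11010000 → 2-byte char #1 = D0 8B.
Leading byte 0xD0 = 11010000 matches 110xxxxx → 2-byte sequence.
Byte 1: 0xD0 = 11010000, payload 10000 (5 bits).
Byte 2: 0x8B = 10001011 (10xxxxxx ✓), payload 001011.
Concatenate: 10000001011 = 0x40B (11 bits → U+040B).

U+040B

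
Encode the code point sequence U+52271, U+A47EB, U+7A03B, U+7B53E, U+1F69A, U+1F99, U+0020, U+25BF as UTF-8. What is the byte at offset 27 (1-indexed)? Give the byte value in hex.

0xBF

1-indexed offset 27 is 0-indexed offset 26.
U+52271 → 4-byte form F1 92 89 B1 at offsets 0–3.
U+A47EB → 4-byte form F2 A4 9F AB at offsets 4–7.
U+7A03B → 4-byte form F1 BA 80 BB at offsets 8–11.
U+7B53E → 4-byte form F1 BB 94 BE at offsets 12–15.
U+1F69A → 4-byte form F0 9F 9A 9A at offsets 16–19.
U+1F99 → 3-byte form E1 BE 99 at offsets 20–22.
U+0020 → 1-byte form 20 at offsets 23–23.
U+25BF → 3-byte form E2 96 BF at offsets 24–26.
Offset 26 falls in char 8's range; it's byte 3 of E2 96 BF = 0xBF.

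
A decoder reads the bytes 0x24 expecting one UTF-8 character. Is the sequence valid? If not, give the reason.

valid

Leading byte 0x24 = 00100100 → 1-byte form.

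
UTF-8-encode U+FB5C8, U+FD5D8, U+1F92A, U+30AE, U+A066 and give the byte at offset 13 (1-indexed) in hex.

1-indexed offset 13 is 0-indexed offset 12.
U+FB5C8 → 4-byte form F3 BB 97 88 at offsets 0–3.
U+FD5D8 → 4-byte form F3 BD 97 98 at offsets 4–7.
U+1F92A → 4-byte form F0 9F A4 AA at offsets 8–11.
U+30AE → 3-byte form E3 82 AE at offsets 12–14.
Offset 12 falls in char 4's range; it's byte 1 of E3 82 AE = 0xE3.

0xE3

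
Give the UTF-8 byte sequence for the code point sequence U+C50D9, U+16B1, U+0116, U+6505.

U+C50D9: 4-byte form → F3 85 83 99.
U+16B1: 3-byte form → E1 9A B1.
U+0116: 2-byte form → C4 96.
U+6505: 3-byte form → E6 94 85.
Concatenated (12 bytes): F3 85 83 99 E1 9A B1 C4 96 E6 94 85.

F3 85 83 99 E1 9A B1 C4 96 E6 94 85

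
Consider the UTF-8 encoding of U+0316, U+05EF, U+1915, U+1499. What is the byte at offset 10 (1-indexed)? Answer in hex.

0x99

1-indexed offset 10 is 0-indexed offset 9.
U+0316 → 2-byte form CC 96 at offsets 0–1.
U+05EF → 2-byte form D7 AF at offsets 2–3.
U+1915 → 3-byte form E1 A4 95 at offsets 4–6.
U+1499 → 3-byte form E1 92 99 at offsets 7–9.
Offset 9 falls in char 4's range; it's byte 3 of E1 92 99 = 0x99.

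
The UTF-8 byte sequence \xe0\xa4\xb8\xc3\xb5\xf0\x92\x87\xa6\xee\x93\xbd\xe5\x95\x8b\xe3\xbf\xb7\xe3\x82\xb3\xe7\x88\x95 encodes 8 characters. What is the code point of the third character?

U+121E6

Offset 0: leading byte 0xE0 = 11100000 → 3-byte char #1 = E0 A4 B8.
Offset 3: leading byte 0xC3 = 11000011 → 2-byte char #2 = C3 B5.
Offset 5: leading byte 0xF0 = 11110000 → 4-byte char #3 = F0 92 87 A6.
Leading byte 0xF0 = 11110000 matches 11110xxx → 4-byte sequence.
Byte 1: 0xF0 = 11110000, payload 000 (3 bits).
Byte 2: 0x92 = 10010010 (10xxxxxx ✓), payload 010010.
Byte 3: 0x87 = 10000111 (10xxxxxx ✓), payload 000111.
Byte 4: 0xA6 = 10100110 (10xxxxxx ✓), payload 100110.
Concatenate: 000010010000111100110 = 0x121E6 (21 bits → U+121E6).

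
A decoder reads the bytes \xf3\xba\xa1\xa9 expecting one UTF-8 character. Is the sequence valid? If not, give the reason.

Leading byte 0xF3 = 11110011 → 4-byte form.
Continuation bytes 0xBA=10111010, 0xA1=10100001, 0xA9=10101001 all match 10xxxxxx.
Decoded value 0xFA869 is ≥ 0x10000 (shortest form) and not a surrogate.

valid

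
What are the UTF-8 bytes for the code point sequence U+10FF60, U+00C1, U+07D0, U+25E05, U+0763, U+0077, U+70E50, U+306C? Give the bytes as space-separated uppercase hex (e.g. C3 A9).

F4 8F BD A0 C3 81 DF 90 F0 A5 B8 85 DD A3 77 F1 B0 B9 90 E3 81 AC

U+10FF60: 4-byte form → F4 8F BD A0.
U+00C1: 2-byte form → C3 81.
U+07D0: 2-byte form → DF 90.
U+25E05: 4-byte form → F0 A5 B8 85.
U+0763: 2-byte form → DD A3.
U+0077: 1-byte form → 77.
U+70E50: 4-byte form → F1 B0 B9 90.
U+306C: 3-byte form → E3 81 AC.
Concatenated (22 bytes): F4 8F BD A0 C3 81 DF 90 F0 A5 B8 85 DD A3 77 F1 B0 B9 90 E3 81 AC.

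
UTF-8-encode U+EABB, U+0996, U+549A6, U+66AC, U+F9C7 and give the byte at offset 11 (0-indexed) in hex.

0x9A

U+EABB → 3-byte form EE AA BB at offsets 0–2.
U+0996 → 3-byte form E0 A6 96 at offsets 3–5.
U+549A6 → 4-byte form F1 94 A6 A6 at offsets 6–9.
U+66AC → 3-byte form E6 9A AC at offsets 10–12.
Offset 11 falls in char 4's range; it's byte 2 of E6 9A AC = 0x9A.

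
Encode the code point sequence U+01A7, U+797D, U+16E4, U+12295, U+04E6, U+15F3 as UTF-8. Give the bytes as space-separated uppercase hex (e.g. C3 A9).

C6 A7 E7 A5 BD E1 9B A4 F0 92 8A 95 D3 A6 E1 97 B3

U+01A7: 2-byte form → C6 A7.
U+797D: 3-byte form → E7 A5 BD.
U+16E4: 3-byte form → E1 9B A4.
U+12295: 4-byte form → F0 92 8A 95.
U+04E6: 2-byte form → D3 A6.
U+15F3: 3-byte form → E1 97 B3.
Concatenated (17 bytes): C6 A7 E7 A5 BD E1 9B A4 F0 92 8A 95 D3 A6 E1 97 B3.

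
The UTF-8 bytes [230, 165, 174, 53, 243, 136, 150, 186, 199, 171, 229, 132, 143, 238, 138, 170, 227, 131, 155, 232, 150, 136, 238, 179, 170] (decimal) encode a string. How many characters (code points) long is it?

Byte at offset 0: 0xE6 = 11100110 → 3-byte char (#1). Advance 3.
Byte at offset 3: 0x35 = 00110101 → 1-byte char (#2). Advance 1.
Byte at offset 4: 0xF3 = 11110011 → 4-byte char (#3). Advance 4.
Byte at offset 8: 0xC7 = 11000111 → 2-byte char (#4). Advance 2.
Byte at offset 10: 0xE5 = 11100101 → 3-byte char (#5). Advance 3.
Byte at offset 13: 0xEE = 11101110 → 3-byte char (#6). Advance 3.
Byte at offset 16: 0xE3 = 11100011 → 3-byte char (#7). Advance 3.
Byte at offset 19: 0xE8 = 11101000 → 3-byte char (#8). Advance 3.
Byte at offset 22: 0xEE = 11101110 → 3-byte char (#9). Advance 3.
Reached end at offset 25 after 9 code points.

9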